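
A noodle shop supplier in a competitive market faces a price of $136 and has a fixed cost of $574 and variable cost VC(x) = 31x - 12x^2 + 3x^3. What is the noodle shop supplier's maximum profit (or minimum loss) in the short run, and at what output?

Profit = -$124 at x = 5

AVC = 31 - 12x + 3x^2; min AVC = $19 at x = 2. Since P = $136 ≥ min AVC, the firm produces.
MC = 31 - 24x + 9x^2. Setting P = MC and taking the root on the rising branch gives x* = 5.
TR = 136·5 = 680. TC = 574 + 230 = 804. Profit = 680 − 804 = -$124.
Shutting down would mean losing the fixed cost of $574, so operating at a loss of $124 is better by $450.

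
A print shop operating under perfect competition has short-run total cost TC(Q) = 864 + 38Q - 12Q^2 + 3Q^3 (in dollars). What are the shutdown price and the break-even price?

Shutdown price = min AVC. AVC = 38 - 12Q + 3Q^2, with vertex at Q = 2 and minimum $26.
ATC = 864/Q + 38 - 12Q + 3Q^2. Setting dATC/dQ = −864/Q^2 − 12 + 6Q = 0 gives Q = 6 (since 6·6^3 − 12·6^2 = 864).
min ATC = 864/6 + 38 − 12·6 + 3·6^2 = $218. That is the break-even price.
For $26 ≤ P < $218 the firm produces at a loss; below $26 it shuts down.

Shutdown price = $26; break-even price = $218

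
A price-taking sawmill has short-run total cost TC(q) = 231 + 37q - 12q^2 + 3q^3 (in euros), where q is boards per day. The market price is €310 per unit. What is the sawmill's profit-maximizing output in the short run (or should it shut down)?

Produce at q = 7

Variable cost is VC = 37q - 12q^2 + 3q^3, so AVC = VC/q = 37 - 12q + 3q^2 and MC = dTC/dq = 37 - 24q + 9q^2.
AVC is minimized where dAVC/dq = -12 + 6q = 0, at q = 2; min AVC = 37 - 12·2 + 3·2^2 = €25.
P = €310 exceeds min AVC = €25, so the firm stays open.
P = MC gives -273 - 24q + 9q^2 = 0, with roots -13/3 and 7. Take the larger (rising MC): q* = 7.
Check: AVC at q = 7 is €100 ≤ P, so revenue covers variable cost.
Profit = P·q − TC = 310·7 − 931 = €1239.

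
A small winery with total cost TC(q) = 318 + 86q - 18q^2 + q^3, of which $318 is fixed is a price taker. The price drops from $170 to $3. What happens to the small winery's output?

MC = 86 - 36q + 3q^2; the shutdown threshold is min AVC = $5 (at q = 9).
With P = $170 above the shutdown price, P = MC gives q = 14.
At P = $3 < min AVC = $5, price no longer covers variable cost at any output, so the firm shuts down: q = 0.

Output falls from 14 to 0 (the firm shuts down)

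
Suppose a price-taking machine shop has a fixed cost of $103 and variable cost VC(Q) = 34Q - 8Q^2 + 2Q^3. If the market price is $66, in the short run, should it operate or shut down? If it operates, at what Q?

Variable cost is VC = 34Q - 8Q^2 + 2Q^3, so AVC = VC/Q = 34 - 8Q + 2Q^2 and MC = dTC/dQ = 34 - 16Q + 6Q^2.
AVC is minimized where dAVC/dQ = -8 + 4Q = 0, at Q = 2; min AVC = 34 - 8·2 + 2·2^2 = $26.
Because $66 ≥ $26, revenue can cover variable cost; the firm operates.
Set P = MC: 66 = 34 - 16Q + 6Q^2 → -32 - 16Q + 6Q^2 = 0. The roots are Q = -4/3 and Q = 4; the profit-maximizing output is on the rising part of MC, so Q* = 4.
Check: AVC at Q = 4 is $34 ≤ P, so revenue covers variable cost.
Profit = P·Q − TC = 66·4 − 239 = $25.

Produce at Q = 4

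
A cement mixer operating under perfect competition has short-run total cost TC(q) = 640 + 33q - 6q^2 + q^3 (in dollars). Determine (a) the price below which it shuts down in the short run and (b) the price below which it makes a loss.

Shutdown price = $24; break-even price = $129

Shutdown price = min AVC. AVC = 33 - 6q + q^2, with vertex at q = 3 and minimum $24.
ATC = 640/q + 33 - 6q + q^2. Setting dATC/dq = −640/q^2 − 6 + 2q = 0 gives q = 8 (since 2·8^3 − 6·8^2 = 640).
min ATC = 640/8 + 33 − 6·8 + 8^2 = $129. That is the break-even price.
Between these two prices the firm operates at a loss; above $129 it earns a profit.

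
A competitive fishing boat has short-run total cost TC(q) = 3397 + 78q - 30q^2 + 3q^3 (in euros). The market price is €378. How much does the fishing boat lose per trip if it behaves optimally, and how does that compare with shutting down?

AVC = 78 - 30q + 3q^2; min AVC = €3 at q = 5. Since P = €378 ≥ min AVC, the firm produces.
With MC = 78 - 60q + 9q^2, P = MC on the upward-sloping part at q* = 10.
TR = 378·10 = 3780. TC = 3397 + 780 = 4177. Profit = 3780 − 4177 = -€397.
By producing, the firm covers all variable cost plus €3000 of fixed cost; shutting down would lose the full €3397.

Profit = -€397 at q = 10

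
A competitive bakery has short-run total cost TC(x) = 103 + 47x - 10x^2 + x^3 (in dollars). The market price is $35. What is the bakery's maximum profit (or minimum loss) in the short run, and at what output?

AVC = 47 - 10x + x^2; min AVC = $22 at x = 5. Since P = $35 ≥ min AVC, the firm produces.
MC = 47 - 20x + 3x^2. Setting P = MC and taking the root on the rising branch gives x* = 6.
TR = 35·6 = 210. TC = 103 + 138 = 241. Profit = 210 − 241 = -$31.
Shutting down would mean losing the fixed cost of $103, so operating at a loss of $31 is better by $72.

Profit = -$31 at x = 6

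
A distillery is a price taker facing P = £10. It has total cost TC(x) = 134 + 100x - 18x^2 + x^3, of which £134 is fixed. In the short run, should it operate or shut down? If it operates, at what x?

Shut down

Variable cost is VC = 100x - 18x^2 + x^3, so AVC = VC/x = 100 - 18x + x^2 and MC = dTC/dx = 100 - 36x + 3x^2.
The AVC parabola has its vertex at x = 18/2 = 9, where AVC = 100 - 18·9 + 9^2 = £19.
P = £10 lies below min AVC = £19; no output level covers variable cost.
Best response: produce nothing and absorb the £134 fixed cost.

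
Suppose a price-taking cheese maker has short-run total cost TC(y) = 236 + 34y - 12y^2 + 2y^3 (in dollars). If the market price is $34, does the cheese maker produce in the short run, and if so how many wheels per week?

Produce at y = 4

Strip out fixed cost: VC = 34y - 12y^2 + 2y^3. Then AVC = 34 - 12y + 2y^2 and MC = 34 - 24y + 6y^2.
AVC is minimized where dAVC/dy = -12 + 4y = 0, at y = 3; min AVC = 34 - 12·3 + 2·3^2 = $16.
P = $34 exceeds min AVC = $16, so the firm stays open.
Set P = MC: 34 = 34 - 24y + 6y^2 → -24y + 6y^2 = 0. The roots are y = 0 and y = 4; the profit-maximizing output is on the rising part of MC, so y* = 4.
Check: AVC at y = 4 is $18 ≤ P, so revenue covers variable cost.
Profit = P·y − TC = 34·4 − 308 = -$172, a loss, but smaller than the $236 fixed cost the firm would lose by shutting down.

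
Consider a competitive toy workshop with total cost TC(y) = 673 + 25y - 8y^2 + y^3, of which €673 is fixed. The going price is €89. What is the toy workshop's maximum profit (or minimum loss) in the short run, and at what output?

Profit = -€161 at y = 8

AVC = 25 - 8y + y^2 has its minimum €9 at y = 4; price €89 clears that bar, so the firm operates.
With MC = 25 - 16y + 3y^2, P = MC on the upward-sloping part at y* = 8.
TR = 89·8 = 712. TC = 673 + 200 = 873. Profit = 712 − 873 = -€161.
By producing, the firm covers all variable cost plus €512 of fixed cost; shutting down would lose the full €673.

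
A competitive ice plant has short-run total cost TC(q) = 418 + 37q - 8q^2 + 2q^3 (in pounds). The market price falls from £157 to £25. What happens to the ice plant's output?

MC = 37 - 16q + 6q^2; the shutdown threshold is min AVC = £29 (at q = 2).
With P = £157 above the shutdown price, P = MC gives q = 6.
At P = £25 < min AVC = £29, price no longer covers variable cost at any output, so the firm shuts down: q = 0.

Output falls from 6 to 0 (the firm shuts down)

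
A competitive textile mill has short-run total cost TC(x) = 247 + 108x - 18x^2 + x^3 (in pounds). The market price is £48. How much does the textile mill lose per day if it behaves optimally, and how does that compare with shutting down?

AVC = 108 - 18x + x^2; min AVC = £27 at x = 9. Since P = £48 ≥ min AVC, the firm produces.
With MC = 108 - 36x + 3x^2, P = MC on the upward-sloping part at x* = 10.
TR = 48·10 = 480. TC = 247 + 280 = 527. Profit = 480 − 527 = -£47.
That loss of £47 beats the £247 the firm would lose by shutting down; producing recovers £200 of fixed cost.

Profit = -£47 at x = 10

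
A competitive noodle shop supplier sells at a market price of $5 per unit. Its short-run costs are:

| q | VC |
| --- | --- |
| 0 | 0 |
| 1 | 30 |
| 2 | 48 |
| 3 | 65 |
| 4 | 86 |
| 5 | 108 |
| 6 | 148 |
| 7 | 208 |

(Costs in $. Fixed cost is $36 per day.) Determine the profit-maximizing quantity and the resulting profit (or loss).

q = 0 (shut down); profit = -$36

Profit at each row (π = 5q − TC): q=0: -36; q=1: -61; q=2: -74; q=3: -86; q=4: -102; q=5: -119; q=6: -154; q=7: -209.
Profit is highest at q = 0. Equivalently, the lowest AVC in the table is 86/4 ≈ $21.50 at q = 4, and P = $5 falls below it — price never covers variable cost, so the firm shuts down and loses only its fixed cost.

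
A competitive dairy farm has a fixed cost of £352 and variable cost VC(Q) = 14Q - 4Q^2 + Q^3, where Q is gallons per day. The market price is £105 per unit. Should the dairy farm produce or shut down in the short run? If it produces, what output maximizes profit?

Variable cost is VC = 14Q - 4Q^2 + Q^3, so AVC = VC/Q = 14 - 4Q + Q^2 and MC = dTC/dQ = 14 - 8Q + 3Q^2.
The AVC parabola has its vertex at Q = 4/2 = 2, where AVC = 14 - 4·2 + 2^2 = £10.
P = £105 exceeds min AVC = £10, so the firm stays open.
Solving P = MC: -91 - 8Q + 3Q^2 = 0 ⇒ Q = -13/3 or 7. On the upward-sloping branch, Q* = 7.
Check: AVC at Q = 7 is £35 ≤ P, so revenue covers variable cost.
Profit = P·Q − TC = 105·7 − 597 = £138.

Produce at Q = 7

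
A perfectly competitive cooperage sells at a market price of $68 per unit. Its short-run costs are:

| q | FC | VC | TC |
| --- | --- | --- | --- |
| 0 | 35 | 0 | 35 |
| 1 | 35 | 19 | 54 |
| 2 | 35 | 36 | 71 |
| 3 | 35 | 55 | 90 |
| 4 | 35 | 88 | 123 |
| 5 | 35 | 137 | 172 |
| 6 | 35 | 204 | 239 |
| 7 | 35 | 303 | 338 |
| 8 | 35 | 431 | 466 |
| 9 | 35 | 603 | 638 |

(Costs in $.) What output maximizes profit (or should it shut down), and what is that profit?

q = 6; profit = $169

Compute π = P·q − TC at each output: q=0: -35; q=1: 14; q=2: 65; q=3: 114; q=4: 149; q=5: 168; q=6: 169; q=7: 138; q=8: 78; q=9: -26.
Profit is maximized at q = 6. AVC there is 204/6 = $34 ≤ P, so producing beats shutting down (which would give -$35).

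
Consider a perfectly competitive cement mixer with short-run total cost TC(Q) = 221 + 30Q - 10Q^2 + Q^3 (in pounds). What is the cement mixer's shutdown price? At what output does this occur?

The shutdown price is the minimum of AVC. VC = 30Q - 10Q^2 + Q^3, so AVC = 30 - 10Q + Q^2.
At the minimum of AVC, MC = AVC. MC = 30 - 20Q + 3Q^2; setting MC = AVC gives 2Q^2 - 10Q = 0, so Q = 5. min AVC = 5.
So the shutdown price is £5.

£5 per unit, at Q = 5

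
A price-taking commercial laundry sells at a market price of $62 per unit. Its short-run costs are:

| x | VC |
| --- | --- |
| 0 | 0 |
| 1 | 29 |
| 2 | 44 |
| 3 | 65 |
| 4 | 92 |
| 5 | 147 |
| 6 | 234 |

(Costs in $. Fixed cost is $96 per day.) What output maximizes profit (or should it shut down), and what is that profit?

x = 5; profit = $67

Tabulate TR − TC: x=0: -96; x=1: -63; x=2: -16; x=3: 25; x=4: 60; x=5: 67; x=6: 42.
Profit is maximized at x = 5. AVC there is 147/5 = $29.40 ≤ P, so producing beats shutting down (which would give -$96).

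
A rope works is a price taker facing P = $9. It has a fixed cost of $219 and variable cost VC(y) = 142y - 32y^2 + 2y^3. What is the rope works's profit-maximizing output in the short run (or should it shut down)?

Shut down

Variable cost is VC = 142y - 32y^2 + 2y^3, so AVC = VC/y = 142 - 32y + 2y^2 and MC = dTC/dy = 142 - 64y + 6y^2.
The AVC parabola has its vertex at y = 32/4 = 8, where AVC = 142 - 32·8 + 2·8^2 = $14.
Since P = $9 < min AVC = $14, price fails to cover variable cost at any output.
Shutting down limits the loss to fixed cost, $219.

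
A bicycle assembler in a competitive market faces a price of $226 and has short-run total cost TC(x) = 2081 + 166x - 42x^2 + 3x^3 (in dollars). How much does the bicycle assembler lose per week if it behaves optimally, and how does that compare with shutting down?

AVC = 166 - 42x + 3x^2 has its minimum $19 at x = 7; price $226 clears that bar, so the firm operates.
With MC = 166 - 84x + 9x^2, P = MC on the upward-sloping part at x* = 10.
TR = 226·10 = 2260. TC = 2081 + 460 = 2541. Profit = 2260 − 2541 = -$281.
That loss of $281 beats the $2081 the firm would lose by shutting down; producing recovers $1800 of fixed cost.

Profit = -$281 at x = 10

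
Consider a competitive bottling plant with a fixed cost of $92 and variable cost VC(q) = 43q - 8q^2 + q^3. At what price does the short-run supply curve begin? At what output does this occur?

$27 per unit, at q = 4

The shutdown price is the minimum of AVC. VC = 43q - 8q^2 + q^3, so AVC = 43 - 8q + q^2.
At the minimum of AVC, MC = AVC. MC = 43 - 16q + 3q^2; setting MC = AVC gives 2q^2 - 8q = 0, so q = 4. min AVC = 27.
For P < $27 the firm produces nothing.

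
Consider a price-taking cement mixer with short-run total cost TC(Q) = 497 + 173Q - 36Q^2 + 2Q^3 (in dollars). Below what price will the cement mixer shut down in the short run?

The firm shuts down when price falls below the minimum of average variable cost. AVC = VC/Q = 173 - 36Q + 2Q^2.
dAVC/dQ = -36 + 4Q = 0 gives Q = 9. min AVC = 173 - 36·9 + 2·9^2 = 11.
The firm shuts down for any P below $11.

$11 per unit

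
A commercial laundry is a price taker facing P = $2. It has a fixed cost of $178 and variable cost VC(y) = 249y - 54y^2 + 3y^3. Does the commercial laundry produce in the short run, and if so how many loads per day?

Shut down

Variable cost is VC = 249y - 54y^2 + 3y^3, so AVC = VC/y = 249 - 54y + 3y^2 and MC = dTC/dy = 249 - 108y + 9y^2.
AVC hits its minimum where MC = AVC, at y = 9, giving min AVC = 249 - 54·9 + 3·9^2 = $6.
Since P = $2 < min AVC = $6, price fails to cover variable cost at any output.
The firm minimizes its loss by shutting down and losing only its fixed cost of $178.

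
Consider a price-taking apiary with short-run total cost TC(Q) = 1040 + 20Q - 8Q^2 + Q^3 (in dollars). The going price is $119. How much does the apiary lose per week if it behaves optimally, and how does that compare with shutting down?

AVC = 20 - 8Q + Q^2 has its minimum $4 at Q = 4; price $119 clears that bar, so the firm operates.
MC = 20 - 16Q + 3Q^2. Setting P = MC and taking the root on the rising branch gives Q* = 9.
TR = 119·9 = 1071. TC = 1040 + 261 = 1301. Profit = 1071 − 1301 = -$230.
By producing, the firm covers all variable cost plus $810 of fixed cost; shutting down would lose the full $1040.

Profit = -$230 at Q = 9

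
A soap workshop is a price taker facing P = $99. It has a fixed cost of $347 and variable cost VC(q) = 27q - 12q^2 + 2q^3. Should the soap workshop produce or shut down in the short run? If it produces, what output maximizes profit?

Variable cost is VC = 27q - 12q^2 + 2q^3, so AVC = VC/q = 27 - 12q + 2q^2 and MC = dTC/dq = 27 - 24q + 6q^2.
The AVC parabola has its vertex at q = 12/4 = 3, where AVC = 27 - 12·3 + 2·3^2 = $9.
Because $99 ≥ $9, revenue can cover variable cost; the firm operates.
Solving P = MC: -72 - 24q + 6q^2 = 0 ⇒ q = -2 or 6. On the upward-sloping branch, q* = 6.
Check: AVC at q = 6 is $27 ≤ P, so revenue covers variable cost.
Profit = P·q − TC = 99·6 − 509 = $85.

Produce at q = 6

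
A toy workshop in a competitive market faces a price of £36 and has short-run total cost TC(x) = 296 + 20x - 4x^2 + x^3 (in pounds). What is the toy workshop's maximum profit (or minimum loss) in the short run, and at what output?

AVC = 20 - 4x + x^2 has its minimum £16 at x = 2; price £36 clears that bar, so the firm operates.
MC = 20 - 8x + 3x^2. Setting P = MC and taking the root on the rising branch gives x* = 4.
TR = 36·4 = 144. TC = 296 + 80 = 376. Profit = 144 − 376 = -£232.
By producing, the firm covers all variable cost plus £64 of fixed cost; shutting down would lose the full £296.

Profit = -£232 at x = 4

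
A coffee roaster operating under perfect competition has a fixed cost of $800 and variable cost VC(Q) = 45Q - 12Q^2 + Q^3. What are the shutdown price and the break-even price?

Shutdown price = $9; break-even price = $105

Shutdown price = min AVC. AVC = 45 - 12Q + Q^2, with vertex at Q = 6 and minimum $9.
ATC = 800/Q + 45 - 12Q + Q^2. Setting dATC/dQ = −800/Q^2 − 12 + 2Q = 0 gives Q = 10 (since 2·10^3 − 12·10^2 = 800).
min ATC = 800/10 + 45 − 12·10 + 10^2 = $105. That is the break-even price.
Between these two prices the firm operates at a loss; above $105 it earns a profit.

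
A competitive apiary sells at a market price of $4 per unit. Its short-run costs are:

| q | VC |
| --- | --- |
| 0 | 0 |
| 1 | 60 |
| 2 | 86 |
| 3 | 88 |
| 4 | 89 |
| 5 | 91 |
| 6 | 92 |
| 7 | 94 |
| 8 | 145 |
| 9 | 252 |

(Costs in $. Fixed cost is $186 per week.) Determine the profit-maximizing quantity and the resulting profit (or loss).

q = 0 (shut down); profit = -$186

Compute π = P·q − TC at each output: q=0: -186; q=1: -242; q=2: -264; q=3: -262; q=4: -259; q=5: -257; q=6: -254; q=7: -252; q=8: -299; q=9: -402.
Profit is highest at q = 0. Equivalently, the lowest AVC in the table is 94/7 ≈ $13.43 at q = 7, and P = $4 falls below it — price never covers variable cost, so the firm shuts down and loses only its fixed cost.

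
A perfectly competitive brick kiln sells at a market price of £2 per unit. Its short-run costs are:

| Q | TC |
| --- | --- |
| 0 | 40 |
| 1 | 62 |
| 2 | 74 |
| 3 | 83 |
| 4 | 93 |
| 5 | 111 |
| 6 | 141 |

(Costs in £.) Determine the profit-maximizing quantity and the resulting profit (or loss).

Q = 0 (shut down); profit = -£40

Compute π = P·Q − TC at each output: Q=0: -40; Q=1: -60; Q=2: -70; Q=3: -77; Q=4: -85; Q=5: -101; Q=6: -129.
Profit is highest at Q = 0. Equivalently, the lowest AVC in the table is 53/4 ≈ £13.25 at Q = 4, and P = £2 falls below it — price never covers variable cost, so the firm shuts down and loses only its fixed cost.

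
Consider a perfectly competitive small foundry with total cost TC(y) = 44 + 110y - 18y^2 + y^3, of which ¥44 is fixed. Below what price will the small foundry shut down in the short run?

¥29 per unit

Short-run supply begins at min AVC. From VC = 110y - 18y^2 + y^3, AVC = 110 - 18y + y^2.
At the minimum of AVC, MC = AVC. MC = 110 - 36y + 3y^2; setting MC = AVC gives 2y^2 - 18y = 0, so y = 9. min AVC = 29.
For P < ¥29 the firm produces nothing.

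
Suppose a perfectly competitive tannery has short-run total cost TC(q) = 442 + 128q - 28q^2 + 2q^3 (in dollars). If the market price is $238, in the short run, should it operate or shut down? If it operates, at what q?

Variable cost is VC = 128q - 28q^2 + 2q^3, so AVC = VC/q = 128 - 28q + 2q^2 and MC = dTC/dq = 128 - 56q + 6q^2.
The AVC parabola has its vertex at q = 28/4 = 7, where AVC = 128 - 28·7 + 2·7^2 = $30.
Because $238 ≥ $30, revenue can cover variable cost; the firm operates.
P = MC gives -110 - 56q + 6q^2 = 0, with roots -5/3 and 11. Take the larger (rising MC): q* = 11.
Check: AVC at q = 11 is $62 ≤ P, so revenue covers variable cost.
Profit = P·q − TC = 238·11 − 1124 = $1494.

Produce at q = 11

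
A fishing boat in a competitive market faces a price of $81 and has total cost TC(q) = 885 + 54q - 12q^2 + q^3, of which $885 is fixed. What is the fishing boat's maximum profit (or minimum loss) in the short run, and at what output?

Profit = -$399 at q = 9

AVC = 54 - 12q + q^2 has its minimum $18 at q = 6; price $81 clears that bar, so the firm operates.
MC = 54 - 24q + 3q^2. Setting P = MC and taking the root on the rising branch gives q* = 9.
TR = 81·9 = 729. TC = 885 + 243 = 1128. Profit = 729 − 1128 = -$399.
That loss of $399 beats the $885 the firm would lose by shutting down; producing recovers $486 of fixed cost.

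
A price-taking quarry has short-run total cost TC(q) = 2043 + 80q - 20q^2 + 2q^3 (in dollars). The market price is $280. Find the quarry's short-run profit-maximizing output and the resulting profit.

AVC = 80 - 20q + 2q^2 has its minimum $30 at q = 5; price $280 clears that bar, so the firm operates.
With MC = 80 - 40q + 6q^2, P = MC on the upward-sloping part at q* = 10.
TR = 280·10 = 2800. TC = 2043 + 800 = 2843. Profit = 2800 − 2843 = -$43.
By producing, the firm covers all variable cost plus $2000 of fixed cost; shutting down would lose the full $2043.

Profit = -$43 at q = 10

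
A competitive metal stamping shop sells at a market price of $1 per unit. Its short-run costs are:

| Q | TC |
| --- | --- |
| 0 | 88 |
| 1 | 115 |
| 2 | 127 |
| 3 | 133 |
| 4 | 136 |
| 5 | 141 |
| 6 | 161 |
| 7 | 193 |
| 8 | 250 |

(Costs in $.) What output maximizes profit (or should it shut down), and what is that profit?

Tabulate TR − TC: Q=0: -88; Q=1: -114; Q=2: -125; Q=3: -130; Q=4: -132; Q=5: -136; Q=6: -155; Q=7: -186; Q=8: -242.
Profit is highest at Q = 0. Equivalently, the lowest AVC in the table is 53/5 ≈ $10.60 at Q = 5, and P = $1 falls below it — price never covers variable cost, so the firm shuts down and loses only its fixed cost.

Q = 0 (shut down); profit = -$88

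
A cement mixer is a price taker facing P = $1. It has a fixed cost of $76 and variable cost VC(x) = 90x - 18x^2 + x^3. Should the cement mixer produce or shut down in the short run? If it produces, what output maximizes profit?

Shut down

From TC, MC = TC'(x) = 90 - 36x + 3x^2 and AVC = VC/x = 90 - 18x + x^2.
AVC is minimized where dAVC/dx = -18 + 2x = 0, at x = 9; min AVC = 90 - 18·9 + 9^2 = $9.
Since P = $1 < min AVC = $9, price fails to cover variable cost at any output.
Best response: produce nothing and absorb the $76 fixed cost.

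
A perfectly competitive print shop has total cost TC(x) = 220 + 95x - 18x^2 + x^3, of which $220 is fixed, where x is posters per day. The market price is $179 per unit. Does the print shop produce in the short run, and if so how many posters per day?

Strip out fixed cost: VC = 95x - 18x^2 + x^3. Then AVC = 95 - 18x + x^2 and MC = 95 - 36x + 3x^2.
AVC hits its minimum where MC = AVC, at x = 9, giving min AVC = 95 - 18·9 + 9^2 = $14.
P = $179 exceeds min AVC = $14, so the firm stays open.
P = MC gives -84 - 36x + 3x^2 = 0, with roots -2 and 14. Take the larger (rising MC): x* = 14.
Check: AVC at x = 14 is $39 ≤ P, so revenue covers variable cost.
Profit = P·x − TC = 179·14 − 766 = $1740.

Produce at x = 14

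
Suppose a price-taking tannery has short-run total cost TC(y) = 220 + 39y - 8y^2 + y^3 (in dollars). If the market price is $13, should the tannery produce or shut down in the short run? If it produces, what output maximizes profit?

Shut down

Variable cost is VC = 39y - 8y^2 + y^3, so AVC = VC/y = 39 - 8y + y^2 and MC = dTC/dy = 39 - 16y + 3y^2.
The AVC parabola has its vertex at y = 8/2 = 4, where AVC = 39 - 8·4 + 4^2 = $23.
Since P = $13 < min AVC = $23, price fails to cover variable cost at any output.
The firm minimizes its loss by shutting down and losing only its fixed cost of $220.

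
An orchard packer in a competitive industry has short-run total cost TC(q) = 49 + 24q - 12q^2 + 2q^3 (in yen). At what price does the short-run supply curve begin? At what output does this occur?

The shutdown price is the minimum of AVC. VC = 24q - 12q^2 + 2q^3, so AVC = 24 - 12q + 2q^2.
dAVC/dq = -12 + 4q = 0 gives q = 3. min AVC = 24 - 12·3 + 2·3^2 = 6.
The firm shuts down for any P below ¥6.

¥6 per unit, at q = 3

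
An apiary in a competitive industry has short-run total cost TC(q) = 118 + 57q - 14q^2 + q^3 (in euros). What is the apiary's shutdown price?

€8 per unit

The shutdown price is the minimum of AVC. VC = 57q - 14q^2 + q^3, so AVC = 57 - 14q + q^2.
At the minimum of AVC, MC = AVC. MC = 57 - 28q + 3q^2; setting MC = AVC gives 2q^2 - 14q = 0, so q = 7. min AVC = 8.
The firm shuts down for any P below €8.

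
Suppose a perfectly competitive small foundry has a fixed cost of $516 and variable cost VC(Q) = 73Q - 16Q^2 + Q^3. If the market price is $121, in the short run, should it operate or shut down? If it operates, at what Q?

Strip out fixed cost: VC = 73Q - 16Q^2 + Q^3. Then AVC = 73 - 16Q + Q^2 and MC = 73 - 32Q + 3Q^2.
The AVC parabola has its vertex at Q = 16/2 = 8, where AVC = 73 - 16·8 + 8^2 = $9.
P = $121 exceeds min AVC = $9, so the firm stays open.
Solving P = MC: -48 - 32Q + 3Q^2 = 0 ⇒ Q = -4/3 or 12. On the upward-sloping branch, Q* = 12.
Check: AVC at Q = 12 is $25 ≤ P, so revenue covers variable cost.
Profit = P·Q − TC = 121·12 − 816 = $636.

Produce at Q = 12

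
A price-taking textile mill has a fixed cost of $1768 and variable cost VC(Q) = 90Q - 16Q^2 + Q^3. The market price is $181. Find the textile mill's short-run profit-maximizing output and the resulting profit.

Profit = -$78 at Q = 13

AVC = 90 - 16Q + Q^2 has its minimum $26 at Q = 8; price $181 clears that bar, so the firm operates.
MC = 90 - 32Q + 3Q^2. Setting P = MC and taking the root on the rising branch gives Q* = 13.
TR = 181·13 = 2353. TC = 1768 + 663 = 2431. Profit = 2353 − 2431 = -$78.
By producing, the firm covers all variable cost plus $1690 of fixed cost; shutting down would lose the full $1768.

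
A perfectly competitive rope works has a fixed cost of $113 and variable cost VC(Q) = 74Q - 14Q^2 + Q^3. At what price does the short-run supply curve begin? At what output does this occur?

$25 per unit, at Q = 7

Short-run supply begins at min AVC. From VC = 74Q - 14Q^2 + Q^3, AVC = 74 - 14Q + Q^2.
dAVC/dQ = -14 + 2Q = 0 gives Q = 7. min AVC = 74 - 14·7 + 7^2 = 25.
For P < $25 the firm produces nothing.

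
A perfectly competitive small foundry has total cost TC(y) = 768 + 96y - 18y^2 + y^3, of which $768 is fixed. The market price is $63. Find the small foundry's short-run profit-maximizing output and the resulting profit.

Profit = -$284 at y = 11

AVC = 96 - 18y + y^2 has its minimum $15 at y = 9; price $63 clears that bar, so the firm operates.
MC = 96 - 36y + 3y^2. Setting P = MC and taking the root on the rising branch gives y* = 11.
TR = 63·11 = 693. TC = 768 + 209 = 977. Profit = 693 − 977 = -$284.
By producing, the firm covers all variable cost plus $484 of fixed cost; shutting down would lose the full $768.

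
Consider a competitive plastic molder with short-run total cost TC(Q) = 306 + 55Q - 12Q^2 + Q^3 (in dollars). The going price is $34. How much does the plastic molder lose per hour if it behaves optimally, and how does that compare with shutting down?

Profit = -$208 at Q = 7

AVC = 55 - 12Q + Q^2; min AVC = $19 at Q = 6. Since P = $34 ≥ min AVC, the firm produces.
MC = 55 - 24Q + 3Q^2. Setting P = MC and taking the root on the rising branch gives Q* = 7.
TR = 34·7 = 238. TC = 306 + 140 = 446. Profit = 238 − 446 = -$208.
That loss of $208 beats the $306 the firm would lose by shutting down; producing recovers $98 of fixed cost.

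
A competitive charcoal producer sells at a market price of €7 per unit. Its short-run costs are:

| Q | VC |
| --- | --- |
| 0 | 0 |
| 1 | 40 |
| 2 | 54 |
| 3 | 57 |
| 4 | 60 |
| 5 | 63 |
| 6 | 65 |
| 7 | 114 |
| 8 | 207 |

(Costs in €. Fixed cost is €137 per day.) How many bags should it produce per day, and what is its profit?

Profit at each row (π = 7Q − TC): Q=0: -137; Q=1: -170; Q=2: -177; Q=3: -173; Q=4: -169; Q=5: -165; Q=6: -160; Q=7: -202; Q=8: -288.
Profit is highest at Q = 0. Equivalently, the lowest AVC in the table is 65/6 ≈ €10.83 at Q = 6, and P = €7 falls below it — price never covers variable cost, so the firm shuts down and loses only its fixed cost.

Q = 0 (shut down); profit = -€137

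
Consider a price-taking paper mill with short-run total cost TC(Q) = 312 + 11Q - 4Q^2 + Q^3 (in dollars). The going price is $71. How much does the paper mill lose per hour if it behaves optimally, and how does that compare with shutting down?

AVC = 11 - 4Q + Q^2; min AVC = $7 at Q = 2. Since P = $71 ≥ min AVC, the firm produces.
MC = 11 - 8Q + 3Q^2. Setting P = MC and taking the root on the rising branch gives Q* = 6.
TR = 71·6 = 426. TC = 312 + 138 = 450. Profit = 426 − 450 = -$24.
That loss of $24 beats the $312 the firm would lose by shutting down; producing recovers $288 of fixed cost.

Profit = -$24 at Q = 6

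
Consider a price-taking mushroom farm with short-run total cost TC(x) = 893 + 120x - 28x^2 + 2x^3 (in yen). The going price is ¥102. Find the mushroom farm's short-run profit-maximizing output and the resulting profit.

Profit = -¥245 at x = 9

AVC = 120 - 28x + 2x^2; min AVC = ¥22 at x = 7. Since P = ¥102 ≥ min AVC, the firm produces.
With MC = 120 - 56x + 6x^2, P = MC on the upward-sloping part at x* = 9.
TR = 102·9 = 918. TC = 893 + 270 = 1163. Profit = 918 − 1163 = -¥245.
By producing, the firm covers all variable cost plus ¥648 of fixed cost; shutting down would lose the full ¥893.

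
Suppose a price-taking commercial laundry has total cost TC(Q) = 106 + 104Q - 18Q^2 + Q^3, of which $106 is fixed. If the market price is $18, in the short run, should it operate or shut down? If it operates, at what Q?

From TC, MC = TC'(Q) = 104 - 36Q + 3Q^2 and AVC = VC/Q = 104 - 18Q + Q^2.
The AVC parabola has its vertex at Q = 18/2 = 9, where AVC = 104 - 18·9 + 9^2 = $23.
P = $18 lies below min AVC = $23; no output level covers variable cost.
Best response: produce nothing and absorb the $106 fixed cost.

Shut down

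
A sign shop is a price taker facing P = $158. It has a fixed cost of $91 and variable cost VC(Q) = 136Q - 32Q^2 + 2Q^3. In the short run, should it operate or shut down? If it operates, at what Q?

Produce at Q = 11

Variable cost is VC = 136Q - 32Q^2 + 2Q^3, so AVC = VC/Q = 136 - 32Q + 2Q^2 and MC = dTC/dQ = 136 - 64Q + 6Q^2.
AVC is minimized where dAVC/dQ = -32 + 4Q = 0, at Q = 8; min AVC = 136 - 32·8 + 2·8^2 = $8.
Since P = $158 ≥ min AVC = $8, price covers variable cost and the firm should produce.
P = MC gives -22 - 64Q + 6Q^2 = 0, with roots -1/3 and 11. Take the larger (rising MC): Q* = 11.
Check: AVC at Q = 11 is $26 ≤ P, so revenue covers variable cost.
Profit = P·Q − TC = 158·11 − 377 = $1361.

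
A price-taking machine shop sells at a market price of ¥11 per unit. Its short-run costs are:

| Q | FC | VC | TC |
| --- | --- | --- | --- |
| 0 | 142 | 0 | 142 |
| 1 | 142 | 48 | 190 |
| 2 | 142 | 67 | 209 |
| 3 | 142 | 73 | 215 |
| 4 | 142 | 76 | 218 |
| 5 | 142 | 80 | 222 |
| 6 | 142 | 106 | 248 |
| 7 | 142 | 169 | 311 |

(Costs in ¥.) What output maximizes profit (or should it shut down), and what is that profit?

Q = 0 (shut down); profit = -¥142

Tabulate TR − TC: Q=0: -142; Q=1: -179; Q=2: -187; Q=3: -182; Q=4: -174; Q=5: -167; Q=6: -182; Q=7: -234.
Profit is highest at Q = 0. Equivalently, the lowest AVC in the table is 80/5 ≈ ¥16 at Q = 5, and P = ¥11 falls below it — price never covers variable cost, so the firm shuts down and loses only its fixed cost.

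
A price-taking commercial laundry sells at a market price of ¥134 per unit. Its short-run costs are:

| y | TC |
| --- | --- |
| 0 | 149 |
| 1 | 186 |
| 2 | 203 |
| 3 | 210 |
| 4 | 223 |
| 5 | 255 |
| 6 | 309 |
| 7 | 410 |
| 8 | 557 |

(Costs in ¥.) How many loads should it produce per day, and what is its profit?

y = 7; profit = ¥528

Compute π = P·y − TC at each output: y=0: -149; y=1: -52; y=2: 65; y=3: 192; y=4: 313; y=5: 415; y=6: 495; y=7: 528; y=8: 515.
Profit is maximized at y = 7. AVC there is 261/7 = ¥37.29 ≤ P, so producing beats shutting down (which would give -¥149).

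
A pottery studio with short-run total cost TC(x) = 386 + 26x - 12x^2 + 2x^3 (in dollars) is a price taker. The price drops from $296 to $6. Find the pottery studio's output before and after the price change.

Output falls from 9 to 0 (the firm shuts down)

MC = 26 - 24x + 6x^2; the shutdown threshold is min AVC = $8 (at x = 3).
At P = $296 ≥ min AVC, set P = MC on the rising branch: x = 9.
At P = $6 < min AVC = $8, price no longer covers variable cost at any output, so the firm shuts down: x = 0.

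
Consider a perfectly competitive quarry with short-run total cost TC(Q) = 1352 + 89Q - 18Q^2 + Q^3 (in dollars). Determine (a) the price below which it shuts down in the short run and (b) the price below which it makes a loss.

Shutdown price = min AVC. AVC = 89 - 18Q + Q^2, with vertex at Q = 9 and minimum $8.
ATC = 1352/Q + 89 - 18Q + Q^2. Setting dATC/dQ = −1352/Q^2 − 18 + 2Q = 0 gives Q = 13 (since 2·13^3 − 18·13^2 = 1352).
min ATC = 1352/13 + 89 − 18·13 + 13^2 = $128. That is the break-even price.
Between these two prices the firm operates at a loss; above $128 it earns a profit.

Shutdown price = $8; break-even price = $128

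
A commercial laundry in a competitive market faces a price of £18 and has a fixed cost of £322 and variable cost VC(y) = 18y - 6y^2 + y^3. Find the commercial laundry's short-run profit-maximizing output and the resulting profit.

Profit = -£290 at y = 4

AVC = 18 - 6y + y^2; min AVC = £9 at y = 3. Since P = £18 ≥ min AVC, the firm produces.
With MC = 18 - 12y + 3y^2, P = MC on the upward-sloping part at y* = 4.
TR = 18·4 = 72. TC = 322 + 40 = 362. Profit = 72 − 362 = -£290.
That loss of £290 beats the £322 the firm would lose by shutting down; producing recovers £32 of fixed cost.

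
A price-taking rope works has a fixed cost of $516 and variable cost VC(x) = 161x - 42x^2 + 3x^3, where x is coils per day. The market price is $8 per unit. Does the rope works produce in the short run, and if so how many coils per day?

Shut down

From TC, MC = TC'(x) = 161 - 84x + 9x^2 and AVC = VC/x = 161 - 42x + 3x^2.
AVC hits its minimum where MC = AVC, at x = 7, giving min AVC = 161 - 42·7 + 3·7^2 = $14.
With P < min AVC ($8 < $14), every unit sold adds to the loss.
The firm minimizes its loss by shutting down and losing only its fixed cost of $516.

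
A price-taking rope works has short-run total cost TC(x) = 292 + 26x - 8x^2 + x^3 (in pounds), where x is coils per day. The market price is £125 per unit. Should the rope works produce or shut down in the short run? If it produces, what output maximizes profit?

From TC, MC = TC'(x) = 26 - 16x + 3x^2 and AVC = VC/x = 26 - 8x + x^2.
The AVC parabola has its vertex at x = 8/2 = 4, where AVC = 26 - 8·4 + 4^2 = £10.
Because £125 ≥ £10, revenue can cover variable cost; the firm operates.
P = MC gives -99 - 16x + 3x^2 = 0, with roots -11/3 and 9. Take the larger (rising MC): x* = 9.
Check: AVC at x = 9 is £35 ≤ P, so revenue covers variable cost.
Profit = P·x − TC = 125·9 − 607 = £518.

Produce at x = 9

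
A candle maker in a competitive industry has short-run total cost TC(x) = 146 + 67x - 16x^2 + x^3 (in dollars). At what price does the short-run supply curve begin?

The shutdown price is the minimum of AVC. VC = 67x - 16x^2 + x^3, so AVC = 67 - 16x + x^2.
At the minimum of AVC, MC = AVC. MC = 67 - 32x + 3x^2; setting MC = AVC gives 2x^2 - 16x = 0, so x = 8. min AVC = 3.
For P < $3 the firm produces nothing.

$3 per unit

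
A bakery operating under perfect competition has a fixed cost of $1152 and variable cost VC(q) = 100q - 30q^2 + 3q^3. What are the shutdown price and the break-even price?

AVC = 100 - 30q + 3q^2; minimized at q = 5, giving min AVC = $25. That is the shutdown price.
ATC = 1152/q + 100 - 30q + 3q^2. Setting dATC/dq = −1152/q^2 − 30 + 6q = 0 gives q = 8 (since 6·8^3 − 30·8^2 = 1152).
min ATC = 1152/8 + 100 − 30·8 + 3·8^2 = $196. That is the break-even price.
For $25 ≤ P < $196 the firm produces at a loss; below $25 it shuts down.

Shutdown price = $25; break-even price = $196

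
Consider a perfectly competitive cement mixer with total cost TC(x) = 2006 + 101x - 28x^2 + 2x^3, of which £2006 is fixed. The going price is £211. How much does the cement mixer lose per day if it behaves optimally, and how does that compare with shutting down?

Profit = -£70 at x = 11

AVC = 101 - 28x + 2x^2 has its minimum £3 at x = 7; price £211 clears that bar, so the firm operates.
With MC = 101 - 56x + 6x^2, P = MC on the upward-sloping part at x* = 11.
TR = 211·11 = 2321. TC = 2006 + 385 = 2391. Profit = 2321 − 2391 = -£70.
That loss of £70 beats the £2006 the firm would lose by shutting down; producing recovers £1936 of fixed cost.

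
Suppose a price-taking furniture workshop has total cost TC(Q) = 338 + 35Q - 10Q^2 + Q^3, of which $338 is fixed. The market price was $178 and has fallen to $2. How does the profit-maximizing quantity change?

Output falls from 11 to 0 (the firm shuts down)

AVC = 35 - 10Q + Q^2, minimized at Q = 5 where min AVC = $10. MC = 35 - 20Q + 3Q^2.
At P = $178 ≥ min AVC, set P = MC on the rising branch: Q = 11.
At P = $2 < min AVC = $10, price no longer covers variable cost at any output, so the firm shuts down: Q = 0.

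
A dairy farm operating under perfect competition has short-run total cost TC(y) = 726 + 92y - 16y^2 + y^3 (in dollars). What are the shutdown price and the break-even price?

Shutdown price = min AVC. AVC = 92 - 16y + y^2, with vertex at y = 8 and minimum $28.
ATC = 726/y + 92 - 16y + y^2. Setting dATC/dy = −726/y^2 − 16 + 2y = 0 gives y = 11 (since 2·11^3 − 16·11^2 = 726).
min ATC = 726/11 + 92 − 16·11 + 11^2 = $103. That is the break-even price.
For $28 ≤ P < $103 the firm produces at a loss; below $28 it shuts down.

Shutdown price = $28; break-even price = $103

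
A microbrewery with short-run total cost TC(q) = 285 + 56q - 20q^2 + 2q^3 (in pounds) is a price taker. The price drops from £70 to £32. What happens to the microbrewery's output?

AVC = 56 - 20q + 2q^2, minimized at q = 5 where min AVC = £6. MC = 56 - 40q + 6q^2.
At P = £70 ≥ min AVC, set P = MC on the rising branch: q = 7.
At P = £32 ≥ min AVC, set P = MC: q = 6. The firm stays open but cuts output.

Output falls from 7 to 6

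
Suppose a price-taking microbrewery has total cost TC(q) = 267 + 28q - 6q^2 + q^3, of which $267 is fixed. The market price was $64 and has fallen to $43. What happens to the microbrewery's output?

Output falls from 6 to 5

AVC = 28 - 6q + q^2, minimized at q = 3 where min AVC = $19. MC = 28 - 12q + 3q^2.
At P = $64 ≥ min AVC, set P = MC on the rising branch: q = 6.
At P = $43 ≥ min AVC, set P = MC: q = 5. The firm stays open but cuts output.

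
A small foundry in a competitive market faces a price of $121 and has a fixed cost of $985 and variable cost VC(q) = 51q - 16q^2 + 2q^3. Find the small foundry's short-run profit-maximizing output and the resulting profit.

Profit = -$397 at q = 7

AVC = 51 - 16q + 2q^2; min AVC = $19 at q = 4. Since P = $121 ≥ min AVC, the firm produces.
With MC = 51 - 32q + 6q^2, P = MC on the upward-sloping part at q* = 7.
TR = 121·7 = 847. TC = 985 + 259 = 1244. Profit = 847 − 1244 = -$397.
That loss of $397 beats the $985 the firm would lose by shutting down; producing recovers $588 of fixed cost.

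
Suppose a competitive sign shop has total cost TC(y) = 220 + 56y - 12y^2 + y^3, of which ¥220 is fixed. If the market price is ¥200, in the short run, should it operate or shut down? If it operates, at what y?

Variable cost is VC = 56y - 12y^2 + y^3, so AVC = VC/y = 56 - 12y + y^2 and MC = dTC/dy = 56 - 24y + 3y^2.
AVC is minimized where dAVC/dy = -12 + 2y = 0, at y = 6; min AVC = 56 - 12·6 + 6^2 = ¥20.
Because ¥200 ≥ ¥20, revenue can cover variable cost; the firm operates.
P = MC gives -144 - 24y + 3y^2 = 0, with roots -4 and 12. Take the larger (rising MC): y* = 12.
Check: AVC at y = 12 is ¥56 ≤ P, so revenue covers variable cost.
Profit = P·y − TC = 200·12 − 892 = ¥1508.

Produce at y = 12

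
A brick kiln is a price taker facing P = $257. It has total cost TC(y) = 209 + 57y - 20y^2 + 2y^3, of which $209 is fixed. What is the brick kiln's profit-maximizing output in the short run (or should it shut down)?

From TC, MC = TC'(y) = 57 - 40y + 6y^2 and AVC = VC/y = 57 - 20y + 2y^2.
AVC is minimized where dAVC/dy = -20 + 4y = 0, at y = 5; min AVC = 57 - 20·5 + 2·5^2 = $7.
Since P = $257 ≥ min AVC = $7, price covers variable cost and the firm should produce.
P = MC gives -200 - 40y + 6y^2 = 0, with roots -10/3 and 10. Take the larger (rising MC): y* = 10.
Check: AVC at y = 10 is $57 ≤ P, so revenue covers variable cost.
Profit = P·y − TC = 257·10 − 779 = $1791.

Produce at y = 10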